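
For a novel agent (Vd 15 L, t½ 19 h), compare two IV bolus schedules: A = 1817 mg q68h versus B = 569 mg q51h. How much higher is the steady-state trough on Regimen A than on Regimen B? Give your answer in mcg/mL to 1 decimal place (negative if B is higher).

Regimen A: f = (1/2)^(68/19) ≈ 0.0837; Cmin,ss = (1817/15)·f/(1−f) ≈ 11.065 mcg/mL.
Regimen B: f = (1/2)^(51/19) ≈ 0.1556; Cmin,ss = (569/15)·f/(1−f) ≈ 6.990 mcg/mL.
Difference ≈ 11.065 − 6.990 ≈ 4.075 mcg/mL.

4.1 mcg/mL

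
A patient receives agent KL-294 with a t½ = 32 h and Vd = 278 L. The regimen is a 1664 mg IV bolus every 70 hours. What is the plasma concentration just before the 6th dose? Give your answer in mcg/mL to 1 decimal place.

f = (1/2)^(τ/t½) = (1/2)^(70/32) ≈ 0.2195.
C₀ = D/Vd = 1664/278 ≈ 5.986 mcg/mL.
Before the 6th dose, 5 doses have been given. Superposition: Cmin = C₀·(f + f² + … + f^5).
≈ 5.986 × (0.2195 + 0.0482 + 0.0106 + 0.0023 + 0.0005) ≈ 5.986 × 0.2811 ≈ 1.683 mcg/mL.

1.7 mcg/mL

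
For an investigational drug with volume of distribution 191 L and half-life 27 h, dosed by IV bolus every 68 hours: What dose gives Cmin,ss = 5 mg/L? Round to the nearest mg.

4517 mg

τ/t½ = 68/27 ≈ 2.5185, so f = (1/2)^(68/27) ≈ 0.174522.
Cmin,ss = (D/Vd)·f/(1−f), so D = Cmin,ss·Vd·(1−f)/f.
D = 5 × 191 × (1−f)/f ≈ 5 × 191 × 4.72994 ≈ 4517.09 mg.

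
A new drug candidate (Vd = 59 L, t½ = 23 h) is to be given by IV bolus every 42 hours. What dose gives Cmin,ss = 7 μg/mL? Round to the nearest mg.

1051 mg

τ/t½ = 42/23 ≈ 1.8261, so f = (1/2)^(42/23) ≈ 0.282029.
Cmin,ss = (D/Vd)·f/(1−f), so D = Cmin,ss·Vd·(1−f)/f.
D = 7 × 59 × (1−f)/f ≈ 7 × 59 × 2.54573 ≈ 1051.39 mg.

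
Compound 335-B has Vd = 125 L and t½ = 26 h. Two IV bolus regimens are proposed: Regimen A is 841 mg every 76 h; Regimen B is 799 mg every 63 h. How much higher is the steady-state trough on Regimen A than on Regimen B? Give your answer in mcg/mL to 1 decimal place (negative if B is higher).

Regimen A: f = (1/2)^(76/26) ≈ 0.1318; Cmin,ss = (841/125)·f/(1−f) ≈ 1.021 mcg/mL.
Regimen B: f = (1/2)^(63/26) ≈ 0.1865; Cmin,ss = (799/125)·f/(1−f) ≈ 1.465 mcg/mL.
Difference ≈ 1.021 − 1.465 ≈ -0.444 mcg/mL.

-0.4 mcg/mL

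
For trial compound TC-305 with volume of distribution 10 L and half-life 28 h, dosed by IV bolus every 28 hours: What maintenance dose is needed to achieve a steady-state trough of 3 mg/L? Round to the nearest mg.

τ/t½ = 28/28 ≈ 1, so f = (1/2)^(28/28) ≈ 0.500000.
Cmin,ss = (D/Vd)·f/(1−f), so D = Cmin,ss·Vd·(1−f)/f.
D = 3 × 10 × (1−f)/f ≈ 3 × 10 × 1.00000 ≈ 30.00 mg.

30 mg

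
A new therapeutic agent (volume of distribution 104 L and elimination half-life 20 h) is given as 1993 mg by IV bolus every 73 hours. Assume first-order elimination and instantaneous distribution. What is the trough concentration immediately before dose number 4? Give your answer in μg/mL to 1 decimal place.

1.7 μg/mL

f = (1/2)^(τ/t½) = (1/2)^(73/20) ≈ 0.0797.
C₀ = D/Vd = 1993/104 ≈ 19.163 μg/mL.
Before the 4th dose, 3 doses have been given. Superposition: Cmin = C₀·(f + f² + … + f^3).
≈ 19.163 × (0.0797 + 0.0064 + 0.0005) ≈ 19.163 × 0.0866 ≈ 1.660 μg/mL.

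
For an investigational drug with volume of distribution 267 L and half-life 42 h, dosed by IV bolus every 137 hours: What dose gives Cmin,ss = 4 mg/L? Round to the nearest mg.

9177 mg

τ/t½ = 137/42 ≈ 3.2619, so f = (1/2)^(137/42) ≈ 0.104248.
Cmin,ss = (D/Vd)·f/(1−f), so D = Cmin,ss·Vd·(1−f)/f.
D = 4 × 267 × (1−f)/f ≈ 4 × 267 × 8.59251 ≈ 9176.80 mg.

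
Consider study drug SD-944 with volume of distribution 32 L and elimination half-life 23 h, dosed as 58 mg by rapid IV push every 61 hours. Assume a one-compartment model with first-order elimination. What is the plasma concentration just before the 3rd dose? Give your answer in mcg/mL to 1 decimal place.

f = (1/2)^(τ/t½) = (1/2)^(61/23) ≈ 0.1591.
C₀ = D/Vd = 58/32 ≈ 1.812 mcg/mL.
Before the 3rd dose, 2 doses have been given. Superposition: Cmin = C₀·(f + f²).
≈ 1.812 × (0.1591 + 0.0253) ≈ 1.812 × 0.1844 ≈ 0.334 mcg/mL.

0.3 mcg/mL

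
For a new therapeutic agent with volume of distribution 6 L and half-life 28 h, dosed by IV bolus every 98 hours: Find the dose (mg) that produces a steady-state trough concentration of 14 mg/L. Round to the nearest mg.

866 mg

τ/t½ = 98/28 ≈ 3.5, so f = (1/2)^(98/28) ≈ 0.088388.
Cmin,ss = (D/Vd)·f/(1−f), so D = Cmin,ss·Vd·(1−f)/f.
D = 14 × 6 × (1−f)/f ≈ 14 × 6 × 10.31375 ≈ 866.36 mg.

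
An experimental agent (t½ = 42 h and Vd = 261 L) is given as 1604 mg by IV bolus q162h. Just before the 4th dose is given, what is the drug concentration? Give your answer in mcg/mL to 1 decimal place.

0.5 mcg/mL

f = (1/2)^(τ/t½) = (1/2)^(162/42) ≈ 0.0690.
C₀ = D/Vd = 1604/261 ≈ 6.146 mcg/mL.
Before the 4th dose, 3 doses have been given. Superposition: Cmin = C₀·(f + f² + … + f^3).
≈ 6.146 × (0.0690 + 0.0048 + 0.0003) ≈ 6.146 × 0.0741 ≈ 0.455 mcg/mL.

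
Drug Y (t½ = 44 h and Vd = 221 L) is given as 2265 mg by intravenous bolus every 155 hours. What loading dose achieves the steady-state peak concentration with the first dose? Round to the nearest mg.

2481 mg

f = (1/2)^(155/44) ≈ 0.087007; accumulation ratio R = 1/(1−f) ≈ 1.09530.
Loading dose to hit Cmax,ss on first dose: D_load = D_maint·R ≈ 2265 × 1.09530 ≈ 2480.85 mg.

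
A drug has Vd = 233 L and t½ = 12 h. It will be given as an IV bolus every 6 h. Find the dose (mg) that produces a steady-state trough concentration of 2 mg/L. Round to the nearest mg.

193 mg

τ/t½ = 6/12 ≈ 0.5, so f = (1/2)^(6/12) ≈ 0.707107.
Cmin,ss = (D/Vd)·f/(1−f), so D = Cmin,ss·Vd·(1−f)/f.
D = 2 × 233 × (1−f)/f ≈ 2 × 233 × 0.41421 ≈ 193.02 mg.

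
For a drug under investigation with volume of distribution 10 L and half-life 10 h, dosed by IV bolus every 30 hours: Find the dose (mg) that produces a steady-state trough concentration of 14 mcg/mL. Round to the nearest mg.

980 mg

τ/t½ = 30/10 ≈ 3, so f = (1/2)^(30/10) ≈ 0.125000.
Cmin,ss = (D/Vd)·f/(1−f), so D = Cmin,ss·Vd·(1−f)/f.
D = 14 × 10 × (1−f)/f ≈ 14 × 10 × 7.00000 ≈ 980.00 mg.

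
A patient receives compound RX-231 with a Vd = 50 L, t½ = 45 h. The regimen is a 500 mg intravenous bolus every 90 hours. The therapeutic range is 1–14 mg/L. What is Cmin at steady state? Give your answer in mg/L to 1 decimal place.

The dosing interval is 2 half-lives, so f = 2^(−2) = 0.25.
Accumulation ratio R = 1/(1 − f) = 1/0.75 = 4/3.
Single-dose peak C₀ = D/Vd = 500/50 = 10 mg/L.
Steady-state peak Cmax,ss = C₀·R = 10 × 4/3 ≈ 13.333 mg/L.
Steady-state trough Cmin,ss = Cmax,ss·f ≈ 13.333 × 0.25 ≈ 3.333 mg/L.
Trough 3.3 mg/L vs MEC 1 mg/L: adequate.

3.3 mg/L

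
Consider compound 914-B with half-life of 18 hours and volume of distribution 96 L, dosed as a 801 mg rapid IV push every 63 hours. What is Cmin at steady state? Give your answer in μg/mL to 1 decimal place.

Over one 63-h interval, 63/18 ≈ 3.5 half-lives elapse, leaving f ≈ 0.0884 of each dose.
At steady state, accumulation factor R = 1/(1 − e^(−kτ)) ≈ 1.0970.
Each bolus raises the concentration by D/Vd = 801/96 ≈ 8.344 μg/mL.
Cmax,ss = C₀/(1 − f) ≈ 8.344/0.9116 ≈ 9.153 μg/mL.
Steady-state trough Cmin,ss = Cmax,ss·f ≈ 9.153 × 0.0884 ≈ 0.809 μg/mL.

0.8 μg/mL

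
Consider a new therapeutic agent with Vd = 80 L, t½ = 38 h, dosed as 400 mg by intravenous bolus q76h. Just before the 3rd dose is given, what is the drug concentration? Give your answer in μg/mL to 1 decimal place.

f = (1/2)^(τ/t½) = (1/2)^(76/38) ≈ 0.2500.
C₀ = D/Vd = 400/80 ≈ 5.000 μg/mL.
Before the 3rd dose, 2 doses have been given. Superposition: Cmin = C₀·(f + f²).
≈ 5.000 × (0.2500 + 0.0625) ≈ 5.000 × 0.3125 ≈ 1.562 μg/mL.

1.6 μg/mL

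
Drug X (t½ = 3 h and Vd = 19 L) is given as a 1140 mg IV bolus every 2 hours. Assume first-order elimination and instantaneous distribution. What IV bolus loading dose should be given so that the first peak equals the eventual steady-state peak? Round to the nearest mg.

3081 mg

f = (1/2)^(2/3) ≈ 0.629961; accumulation ratio R = 1/(1−f) ≈ 2.70242.
Loading dose to hit Cmax,ss on first dose: D_load = D_maint·R ≈ 1140 × 2.70242 ≈ 3080.76 mg.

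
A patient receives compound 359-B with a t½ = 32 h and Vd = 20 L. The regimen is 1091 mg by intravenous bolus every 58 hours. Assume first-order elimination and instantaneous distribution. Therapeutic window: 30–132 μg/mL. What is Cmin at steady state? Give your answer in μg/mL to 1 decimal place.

Over one 58-h interval, 58/32 ≈ 1.8125 half-lives elapse, leaving f ≈ 0.2847 of each dose.
At steady state, accumulation factor R = 1/(1 − e^(−kτ)) ≈ 1.3980.
Each bolus raises the concentration by D/Vd = 1091/20 ≈ 54.550 μg/mL.
Cmax,ss = C₀/(1 − f) ≈ 54.550/0.7153 ≈ 76.262 μg/mL.
Steady-state trough Cmin,ss = Cmax,ss·f ≈ 76.262 × 0.2847 ≈ 21.712 μg/mL.
Trough 21.7 μg/mL vs MEC 30 μg/mL: subtherapeutic.

21.7 μg/mL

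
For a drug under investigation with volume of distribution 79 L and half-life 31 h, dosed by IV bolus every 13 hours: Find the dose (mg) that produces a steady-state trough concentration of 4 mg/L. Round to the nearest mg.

τ/t½ = 13/31 ≈ 0.41935, so f = (1/2)^(13/31) ≈ 0.747759.
Cmin,ss = (D/Vd)·f/(1−f), so D = Cmin,ss·Vd·(1−f)/f.
D = 4 × 79 × (1−f)/f ≈ 4 × 79 × 0.33733 ≈ 106.60 mg.

107 mg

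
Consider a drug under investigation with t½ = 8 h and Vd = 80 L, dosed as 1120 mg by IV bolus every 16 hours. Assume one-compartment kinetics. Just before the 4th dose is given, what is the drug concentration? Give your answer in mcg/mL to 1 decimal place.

f = (1/2)^(τ/t½) = (1/2)^(16/8) ≈ 0.2500.
C₀ = D/Vd = 1120/80 ≈ 14.000 mcg/mL.
Before the 4th dose, 3 doses have been given. Superposition: Cmin = C₀·(f + f² + … + f^3).
≈ 14.000 × (0.2500 + 0.0625 + 0.0156) ≈ 14.000 × 0.3281 ≈ 4.593 mcg/mL.

4.6 mcg/mL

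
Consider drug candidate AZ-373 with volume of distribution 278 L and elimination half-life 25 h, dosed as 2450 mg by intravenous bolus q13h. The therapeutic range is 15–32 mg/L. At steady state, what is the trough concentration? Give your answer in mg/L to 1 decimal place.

20.3 mg/L

τ/t½ = 13/25 ≈ 0.52, so fraction remaining f = (1/2)^(13/25) ≈ 0.6974.
Each bolus raises the concentration by D/Vd = 2450/278 ≈ 8.813 mg/L.
Steady-state trough Cmin,ss = C₀·f/(1−f) ≈ 8.813 × 0.6974/0.3026 ≈ 20.311 mg/L.
Trough 20.3 mg/L vs MEC 15 mg/L: adequate.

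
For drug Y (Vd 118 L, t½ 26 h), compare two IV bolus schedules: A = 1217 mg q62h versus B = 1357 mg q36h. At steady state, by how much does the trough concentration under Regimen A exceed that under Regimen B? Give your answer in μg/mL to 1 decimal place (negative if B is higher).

-4.7 μg/mL

Regimen A: f = (1/2)^(62/26) ≈ 0.1915; Cmin,ss = (1217/118)·f/(1−f) ≈ 2.443 μg/mL.
Regimen B: f = (1/2)^(36/26) ≈ 0.3830; Cmin,ss = (1357/118)·f/(1−f) ≈ 7.139 μg/mL.
Difference ≈ 2.443 − 7.139 ≈ -4.696 μg/mL.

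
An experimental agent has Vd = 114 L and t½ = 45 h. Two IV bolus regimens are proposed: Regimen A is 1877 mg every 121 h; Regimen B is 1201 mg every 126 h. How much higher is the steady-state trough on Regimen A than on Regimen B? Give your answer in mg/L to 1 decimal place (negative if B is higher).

Regimen A: f = (1/2)^(121/45) ≈ 0.1551; Cmin,ss = (1877/114)·f/(1−f) ≈ 3.022 mg/L.
Regimen B: f = (1/2)^(126/45) ≈ 0.1436; Cmin,ss = (1201/114)·f/(1−f) ≈ 1.767 mg/L.
Difference ≈ 3.022 − 1.767 ≈ 1.255 mg/L.

1.3 mg/L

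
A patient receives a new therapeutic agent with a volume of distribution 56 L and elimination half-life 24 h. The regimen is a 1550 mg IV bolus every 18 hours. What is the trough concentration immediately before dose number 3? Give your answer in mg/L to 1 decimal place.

f = (1/2)^(τ/t½) = (1/2)^(18/24) ≈ 0.5946.
C₀ = D/Vd = 1550/56 ≈ 27.679 mg/L.
Before the 3rd dose, 2 doses have been given. Superposition: Cmin = C₀·(f + f²).
≈ 27.679 × (0.5946 + 0.3535) ≈ 27.679 × 0.9481 ≈ 26.242 mg/L.

26.2 mg/L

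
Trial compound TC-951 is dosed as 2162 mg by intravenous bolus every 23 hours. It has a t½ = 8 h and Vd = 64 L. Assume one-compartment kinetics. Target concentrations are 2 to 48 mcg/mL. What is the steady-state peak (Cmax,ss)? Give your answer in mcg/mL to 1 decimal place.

39.1 mcg/mL

k = ln2/t½ = ln2/8 ≈ 0.086643 h⁻¹; fraction remaining f = e^(−kτ) = e^(−0.086643×23) ≈ 0.1363.
At steady state, accumulation factor R = 1/(1 − e^(−kτ)) ≈ 1.1578.
Each bolus raises the concentration by D/Vd = 2162/64 ≈ 33.781 mcg/mL.
Steady-state peak Cmax,ss = C₀·R ≈ 33.781 × 1.1578 ≈ 39.112 mcg/mL.
Peak 39.1 mcg/mL vs MTC 48 mcg/mL: below toxic threshold.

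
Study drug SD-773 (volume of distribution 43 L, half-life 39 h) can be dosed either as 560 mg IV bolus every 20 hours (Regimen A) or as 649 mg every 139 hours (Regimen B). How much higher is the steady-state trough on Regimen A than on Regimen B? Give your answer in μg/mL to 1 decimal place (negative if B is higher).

Regimen A: f = (1/2)^(20/39) ≈ 0.7009; Cmin,ss = (560/43)·f/(1−f) ≈ 30.518 μg/mL.
Regimen B: f = (1/2)^(139/39) ≈ 0.0845; Cmin,ss = (649/43)·f/(1−f) ≈ 1.393 μg/mL.
Difference ≈ 30.518 − 1.393 ≈ 29.125 μg/mL.

29.1 μg/mL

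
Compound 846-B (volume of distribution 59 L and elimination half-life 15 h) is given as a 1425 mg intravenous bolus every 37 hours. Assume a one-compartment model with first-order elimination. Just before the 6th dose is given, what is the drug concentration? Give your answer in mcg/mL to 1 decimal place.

5.3 mcg/mL

f = (1/2)^(τ/t½) = (1/2)^(37/15) ≈ 0.1809.
C₀ = D/Vd = 1425/59 ≈ 24.153 mcg/mL.
Before the 6th dose, 5 doses have been given. Superposition: Cmin = C₀·(f + f² + … + f^5).
≈ 24.153 × (0.1809 + 0.0327 + 0.0059 + 0.0011 + 0.0002) ≈ 24.153 × 0.2208 ≈ 5.333 mcg/mL.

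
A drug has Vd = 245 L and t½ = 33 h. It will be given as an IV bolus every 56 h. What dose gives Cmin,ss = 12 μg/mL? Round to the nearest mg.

6592 mg

τ/t½ = 56/33 ≈ 1.697, so f = (1/2)^(56/33) ≈ 0.308433.
Cmin,ss = (D/Vd)·f/(1−f), so D = Cmin,ss·Vd·(1−f)/f.
D = 12 × 245 × (1−f)/f ≈ 12 × 245 × 2.24220 ≈ 6592.07 mg.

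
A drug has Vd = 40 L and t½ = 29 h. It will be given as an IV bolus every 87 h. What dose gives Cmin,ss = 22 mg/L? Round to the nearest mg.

τ/t½ = 87/29 ≈ 3, so f = (1/2)^(87/29) ≈ 0.125000.
Cmin,ss = (D/Vd)·f/(1−f), so D = Cmin,ss·Vd·(1−f)/f.
D = 22 × 40 × (1−f)/f ≈ 22 × 40 × 7.00000 ≈ 6160.00 mg.

6160 mg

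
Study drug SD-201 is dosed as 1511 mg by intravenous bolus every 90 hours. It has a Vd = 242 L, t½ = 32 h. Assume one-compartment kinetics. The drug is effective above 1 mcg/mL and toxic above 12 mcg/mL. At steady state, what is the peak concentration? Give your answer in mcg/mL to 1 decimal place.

τ/t½ = 90/32 ≈ 2.8125, so fraction remaining f = (1/2)^(90/32) ≈ 0.1423.
At steady state, accumulation factor R = 1/(1 − e^(−kτ)) ≈ 1.1659.
Single-dose peak C₀ = D/Vd = 1511/242 ≈ 6.244 mcg/mL.
Steady-state peak Cmax,ss = C₀·R ≈ 6.244 × 1.1659 ≈ 7.280 mcg/mL.
Peak 7.3 mcg/mL vs MTC 12 mcg/mL: below toxic threshold.

7.3 mcg/mL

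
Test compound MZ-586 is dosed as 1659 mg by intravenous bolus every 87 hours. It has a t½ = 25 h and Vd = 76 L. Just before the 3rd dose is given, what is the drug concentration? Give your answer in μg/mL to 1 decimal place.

f = (1/2)^(τ/t½) = (1/2)^(87/25) ≈ 0.0896.
C₀ = D/Vd = 1659/76 ≈ 21.829 μg/mL.
Before the 3rd dose, 2 doses have been given. Superposition: Cmin = C₀·(f + f²).
≈ 21.829 × (0.0896 + 0.0080) ≈ 21.829 × 0.0976 ≈ 2.131 μg/mL.

2.1 μg/mL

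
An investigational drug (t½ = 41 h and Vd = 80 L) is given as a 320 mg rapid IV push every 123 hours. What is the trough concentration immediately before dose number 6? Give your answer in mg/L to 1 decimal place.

0.6 mg/L

f = (1/2)^(τ/t½) = (1/2)^(123/41) ≈ 0.1250.
C₀ = D/Vd = 320/80 ≈ 4.000 mg/L.
Before the 6th dose, 5 doses have been given. Superposition: Cmin = C₀·(f + f² + … + f^5).
≈ 4.000 × (0.1250 + 0.0156 + 0.0020 + 0.0002 + 0.0000) ≈ 4.000 × 0.1428 ≈ 0.571 mg/L.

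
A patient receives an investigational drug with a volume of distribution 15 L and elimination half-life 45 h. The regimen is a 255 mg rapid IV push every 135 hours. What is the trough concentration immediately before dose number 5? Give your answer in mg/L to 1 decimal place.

2.4 mg/L

f = (1/2)^(τ/t½) = (1/2)^(135/45) ≈ 0.1250.
C₀ = D/Vd = 255/15 ≈ 17.000 mg/L.
Before the 5th dose, 4 doses have been given. Superposition: Cmin = C₀·(f + f² + … + f^4).
≈ 17.000 × (0.1250 + 0.0156 + 0.0020 + 0.0002) ≈ 17.000 × 0.1428 ≈ 2.428 mg/L.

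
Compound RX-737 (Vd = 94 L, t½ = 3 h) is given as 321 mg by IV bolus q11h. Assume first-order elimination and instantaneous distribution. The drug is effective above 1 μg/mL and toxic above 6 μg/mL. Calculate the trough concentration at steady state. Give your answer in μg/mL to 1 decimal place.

k = ln2/t½ = ln2/3 ≈ 0.231049 h⁻¹; fraction remaining f = e^(−kτ) = e^(−0.231049×11) ≈ 0.0787.
At steady state, accumulation factor R = 1/(1 − e^(−kτ)) ≈ 1.0854.
Single-dose peak C₀ = D/Vd = 321/94 ≈ 3.415 μg/mL.
Steady-state peak Cmax,ss = C₀·R ≈ 3.415 × 1.0854 ≈ 3.707 μg/mL.
One interval later, Cmin,ss = Cmax,ss·e^(−kτ) ≈ 3.707 × 0.0787 ≈ 0.292 μg/mL.
Trough 0.3 μg/mL vs MEC 1 μg/mL: subtherapeutic.

0.3 μg/mL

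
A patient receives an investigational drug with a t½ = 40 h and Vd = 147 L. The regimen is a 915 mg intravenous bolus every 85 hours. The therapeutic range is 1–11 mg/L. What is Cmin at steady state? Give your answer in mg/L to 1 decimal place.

Over one 85-h interval, 85/40 ≈ 2.125 half-lives elapse, leaving f ≈ 0.2293 of each dose.
Each bolus raises the concentration by D/Vd = 915/147 ≈ 6.224 mg/L.
Steady-state trough Cmin,ss = C₀·f/(1−f) ≈ 6.224 × 0.2293/0.7707 ≈ 1.852 mg/L.
Trough 1.9 mg/L vs MEC 1 mg/L: adequate.

1.9 mg/L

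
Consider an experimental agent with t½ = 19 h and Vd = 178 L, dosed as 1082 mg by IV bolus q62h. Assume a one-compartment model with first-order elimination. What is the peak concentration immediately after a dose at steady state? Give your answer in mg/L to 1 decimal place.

k = ln2/t½ = ln2/19 ≈ 0.036481 h⁻¹; fraction remaining f = e^(−kτ) = e^(−0.036481×62) ≈ 0.1042.
At steady state, accumulation factor R = 1/(1 − e^(−kτ)) ≈ 1.1163.
Single-dose peak C₀ = D/Vd = 1082/178 ≈ 6.079 mg/L.
Cmax,ss = C₀/(1 − f) ≈ 6.079/0.8958 ≈ 6.786 mg/L.

6.8 mg/L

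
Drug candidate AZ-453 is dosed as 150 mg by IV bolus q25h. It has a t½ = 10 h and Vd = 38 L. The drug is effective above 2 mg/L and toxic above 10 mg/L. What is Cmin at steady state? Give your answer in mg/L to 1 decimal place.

k = ln2/t½ = ln2/10 ≈ 0.069315 h⁻¹; fraction remaining f = e^(−kτ) = e^(−0.069315×25) ≈ 0.1768.
Single-dose peak C₀ = D/Vd = 150/38 ≈ 3.947 mg/L.
Steady-state trough Cmin,ss = C₀·f/(1−f) ≈ 3.947 × 0.1768/0.8232 ≈ 0.848 mg/L.
Trough 0.8 mg/L vs MEC 2 mg/L: subtherapeutic.

0.8 mg/L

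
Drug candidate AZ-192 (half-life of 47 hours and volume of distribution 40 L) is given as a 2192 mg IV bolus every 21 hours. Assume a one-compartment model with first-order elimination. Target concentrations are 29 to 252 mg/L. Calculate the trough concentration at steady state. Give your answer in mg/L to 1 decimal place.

151.0 mg/L

Over one 21-h interval, 21/47 ≈ 0.44681 half-lives elapse, leaving f ≈ 0.7337 of each dose.
Accumulation ratio R = 1/(1 − f) ≈ 1/0.2663 ≈ 3.7552.
Single-dose peak C₀ = D/Vd = 2192/40 ≈ 54.800 mg/L.
Cmax,ss = C₀/(1 − f) ≈ 54.800/0.2663 ≈ 205.783 mg/L.
Steady-state trough Cmin,ss = Cmax,ss·f ≈ 205.783 × 0.7337 ≈ 150.983 mg/L.
Trough 151.0 mg/L vs MEC 29 mg/L: adequate.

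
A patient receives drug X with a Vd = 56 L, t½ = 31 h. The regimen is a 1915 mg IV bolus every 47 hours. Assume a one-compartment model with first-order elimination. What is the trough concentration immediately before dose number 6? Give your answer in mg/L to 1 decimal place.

f = (1/2)^(τ/t½) = (1/2)^(47/31) ≈ 0.3496.
C₀ = D/Vd = 1915/56 ≈ 34.196 mg/L.
Before the 6th dose, 5 doses have been given. Superposition: Cmin = C₀·(f + f² + … + f^5).
≈ 34.196 × (0.3496 + 0.1222 + 0.0427 + 0.0149 + 0.0052) ≈ 34.196 × 0.5346 ≈ 18.281 mg/L.

18.3 mg/L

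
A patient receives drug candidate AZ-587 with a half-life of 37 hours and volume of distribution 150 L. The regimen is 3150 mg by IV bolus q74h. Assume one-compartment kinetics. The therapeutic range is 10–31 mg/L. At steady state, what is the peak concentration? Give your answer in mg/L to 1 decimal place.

The dosing interval is 2 half-lives, so f = 2^(−2) = 0.25.
Accumulation ratio R = 1/(1 − f) = 1/0.75 = 4/3.
Single-dose peak C₀ = D/Vd = 3150/150 = 21 mg/L.
Steady-state peak Cmax,ss = C₀·R = 21 × 4/3 ≈ 28.000 mg/L.
Peak 28.0 mg/L vs MTC 31 mg/L: below toxic threshold.

28.0 mg/L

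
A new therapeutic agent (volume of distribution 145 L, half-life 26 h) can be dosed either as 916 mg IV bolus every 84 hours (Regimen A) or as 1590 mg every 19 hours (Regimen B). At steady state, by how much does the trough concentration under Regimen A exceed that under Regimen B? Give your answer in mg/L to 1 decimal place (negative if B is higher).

-15.9 mg/L

Regimen A: f = (1/2)^(84/26) ≈ 0.1065; Cmin,ss = (916/145)·f/(1−f) ≈ 0.753 mg/L.
Regimen B: f = (1/2)^(19/26) ≈ 0.6026; Cmin,ss = (1590/145)·f/(1−f) ≈ 16.628 mg/L.
Difference ≈ 0.753 − 16.628 ≈ -15.875 mg/L.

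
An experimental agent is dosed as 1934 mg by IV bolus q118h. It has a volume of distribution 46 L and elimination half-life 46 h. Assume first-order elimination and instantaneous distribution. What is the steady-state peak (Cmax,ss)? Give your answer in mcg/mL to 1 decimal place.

50.6 mcg/mL

k = ln2/t½ = ln2/46 ≈ 0.015068 h⁻¹; fraction remaining f = e^(−kτ) = e^(−0.015068×118) ≈ 0.1690.
Accumulation ratio R = 1/(1 − f) ≈ 1/0.8310 ≈ 1.2034.
Single-dose peak C₀ = D/Vd = 1934/46 ≈ 42.043 mcg/mL.
Steady-state peak Cmax,ss = C₀·R ≈ 42.043 × 1.2034 ≈ 50.595 mcg/mL.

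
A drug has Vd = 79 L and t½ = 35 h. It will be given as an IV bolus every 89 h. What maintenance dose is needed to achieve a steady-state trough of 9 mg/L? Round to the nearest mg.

τ/t½ = 89/35 ≈ 2.5429, so f = (1/2)^(89/35) ≈ 0.171603.
Cmin,ss = (D/Vd)·f/(1−f), so D = Cmin,ss·Vd·(1−f)/f.
D = 9 × 79 × (1−f)/f ≈ 9 × 79 × 4.82740 ≈ 3432.28 mg.

3432 mg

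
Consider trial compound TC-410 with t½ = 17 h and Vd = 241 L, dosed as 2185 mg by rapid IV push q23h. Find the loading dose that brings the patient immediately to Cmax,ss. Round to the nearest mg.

3591 mg

f = (1/2)^(23/17) ≈ 0.391493; accumulation ratio R = 1/(1−f) ≈ 1.64337.
Loading dose to hit Cmax,ss on first dose: D_load = D_maint·R ≈ 2185 × 1.64337 ≈ 3590.76 mg.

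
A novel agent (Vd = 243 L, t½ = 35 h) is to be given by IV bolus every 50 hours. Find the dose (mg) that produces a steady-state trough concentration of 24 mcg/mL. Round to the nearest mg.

τ/t½ = 50/35 ≈ 1.4286, so f = (1/2)^(50/35) ≈ 0.371499.
Cmin,ss = (D/Vd)·f/(1−f), so D = Cmin,ss·Vd·(1−f)/f.
D = 24 × 243 × (1−f)/f ≈ 24 × 243 × 1.69180 ≈ 9866.58 mg.

9867 mg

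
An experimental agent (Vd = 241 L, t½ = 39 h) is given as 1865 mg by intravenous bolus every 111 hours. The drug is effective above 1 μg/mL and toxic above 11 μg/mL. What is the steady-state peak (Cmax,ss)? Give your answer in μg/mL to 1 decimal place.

9.0 μg/mL

k = ln2/t½ = ln2/39 ≈ 0.017773 h⁻¹; fraction remaining f = e^(−kτ) = e^(−0.017773×111) ≈ 0.1391.
Accumulation ratio R = 1/(1 − f) ≈ 1/0.8609 ≈ 1.1616.
Each bolus raises the concentration by D/Vd = 1865/241 ≈ 7.739 μg/mL.
Steady-state peak Cmax,ss = C₀·R ≈ 7.739 × 1.1616 ≈ 8.990 μg/mL.
Peak 9.0 μg/mL vs MTC 11 μg/mL: below toxic threshold.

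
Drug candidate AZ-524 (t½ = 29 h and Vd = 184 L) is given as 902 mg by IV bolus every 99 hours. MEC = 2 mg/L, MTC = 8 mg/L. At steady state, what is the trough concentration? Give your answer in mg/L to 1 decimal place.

0.5 mg/L

Over one 99-h interval, 99/29 ≈ 3.4138 half-lives elapse, leaving f ≈ 0.0938 of each dose.
Each bolus raises the concentration by D/Vd = 902/184 ≈ 4.902 mg/L.
Steady-state trough Cmin,ss = C₀·f/(1−f) ≈ 4.902 × 0.0938/0.9062 ≈ 0.507 mg/L.
Trough 0.5 mg/L vs MEC 2 mg/L: subtherapeutic.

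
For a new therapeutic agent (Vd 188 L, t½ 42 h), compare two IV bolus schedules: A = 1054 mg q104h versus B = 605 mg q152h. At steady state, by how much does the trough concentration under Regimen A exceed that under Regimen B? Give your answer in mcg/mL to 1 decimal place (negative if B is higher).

Regimen A: f = (1/2)^(104/42) ≈ 0.1797; Cmin,ss = (1054/188)·f/(1−f) ≈ 1.228 mcg/mL.
Regimen B: f = (1/2)^(152/42) ≈ 0.0814; Cmin,ss = (605/188)·f/(1−f) ≈ 0.285 mcg/mL.
Difference ≈ 1.228 − 0.285 ≈ 0.943 mcg/mL.

0.9 mcg/mL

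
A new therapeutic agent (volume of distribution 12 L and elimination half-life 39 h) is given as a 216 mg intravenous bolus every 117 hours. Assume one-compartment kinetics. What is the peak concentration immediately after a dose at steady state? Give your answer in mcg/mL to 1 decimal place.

20.6 mcg/mL

The dosing interval is 3 half-lives, so f = 2^(−3) = 0.125.
Accumulation ratio R = 1/(1 − f) = 1/0.875 = 8/7.
Single-dose peak C₀ = D/Vd = 216/12 = 18 mcg/mL.
Steady-state peak Cmax,ss = C₀·R = 18 × 8/7 ≈ 20.571 mcg/mL.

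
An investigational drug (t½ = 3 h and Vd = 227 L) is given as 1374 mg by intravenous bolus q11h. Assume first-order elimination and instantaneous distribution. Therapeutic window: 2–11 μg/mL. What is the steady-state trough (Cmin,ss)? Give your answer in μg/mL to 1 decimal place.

τ/t½ = 11/3 ≈ 3.6667, so fraction remaining f = (1/2)^(11/3) ≈ 0.0787.
Single-dose peak C₀ = D/Vd = 1374/227 ≈ 6.053 μg/mL.
Steady-state trough Cmin,ss = C₀·f/(1−f) ≈ 6.053 × 0.0787/0.9213 ≈ 0.517 μg/mL.
Trough 0.5 μg/mL vs MEC 2 μg/mL: subtherapeutic.

0.5 μg/mL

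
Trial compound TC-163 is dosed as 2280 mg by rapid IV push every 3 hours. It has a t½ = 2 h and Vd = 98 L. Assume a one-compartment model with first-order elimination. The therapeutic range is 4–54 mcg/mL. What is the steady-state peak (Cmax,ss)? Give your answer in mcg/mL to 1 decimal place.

Over one 3-h interval, 3/2 ≈ 1.5 half-lives elapse, leaving f ≈ 0.3536 of each dose.
Accumulation ratio R = 1/(1 − f) ≈ 1/0.6464 ≈ 1.5470.
Each bolus raises the concentration by D/Vd = 2280/98 ≈ 23.265 mcg/mL.
Steady-state peak Cmax,ss = C₀·R ≈ 23.265 × 1.5470 ≈ 35.991 mcg/mL.
Peak 36.0 mcg/mL vs MTC 54 mcg/mL: below toxic threshold.

36.0 mcg/mL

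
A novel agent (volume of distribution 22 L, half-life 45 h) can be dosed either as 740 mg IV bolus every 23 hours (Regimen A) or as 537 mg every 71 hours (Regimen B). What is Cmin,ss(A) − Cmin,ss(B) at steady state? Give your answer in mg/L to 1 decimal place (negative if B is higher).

Regimen A: f = (1/2)^(23/45) ≈ 0.7017; Cmin,ss = (740/22)·f/(1−f) ≈ 79.124 mg/L.
Regimen B: f = (1/2)^(71/45) ≈ 0.3350; Cmin,ss = (537/22)·f/(1−f) ≈ 12.296 mg/L.
Difference ≈ 79.124 − 12.296 ≈ 66.828 mg/L.

66.8 mg/L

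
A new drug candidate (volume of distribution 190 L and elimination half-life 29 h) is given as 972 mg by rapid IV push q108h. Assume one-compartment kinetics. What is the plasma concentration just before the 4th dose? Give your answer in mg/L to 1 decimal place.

0.4 mg/L

f = (1/2)^(τ/t½) = (1/2)^(108/29) ≈ 0.0757.
C₀ = D/Vd = 972/190 ≈ 5.116 mg/L.
Before the 4th dose, 3 doses have been given. Superposition: Cmin = C₀·(f + f² + … + f^3).
≈ 5.116 × (0.0757 + 0.0057 + 0.0004) ≈ 5.116 × 0.0818 ≈ 0.418 mg/L.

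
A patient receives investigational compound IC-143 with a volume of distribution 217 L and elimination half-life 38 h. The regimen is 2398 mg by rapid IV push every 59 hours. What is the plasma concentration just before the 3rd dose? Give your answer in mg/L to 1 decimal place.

f = (1/2)^(τ/t½) = (1/2)^(59/38) ≈ 0.3409.
C₀ = D/Vd = 2398/217 ≈ 11.051 mg/L.
Before the 3rd dose, 2 doses have been given. Superposition: Cmin = C₀·(f + f²).
≈ 11.051 × (0.3409 + 0.1162) ≈ 11.051 × 0.4571 ≈ 5.051 mg/L.

5.1 mg/L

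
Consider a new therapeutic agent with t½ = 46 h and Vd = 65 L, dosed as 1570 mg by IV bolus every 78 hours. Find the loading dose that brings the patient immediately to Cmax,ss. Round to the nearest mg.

2271 mg

f = (1/2)^(78/46) ≈ 0.308715; accumulation ratio R = 1/(1−f) ≈ 1.44658.
Loading dose to hit Cmax,ss on first dose: D_load = D_maint·R ≈ 1570 × 1.44658 ≈ 2271.13 mg.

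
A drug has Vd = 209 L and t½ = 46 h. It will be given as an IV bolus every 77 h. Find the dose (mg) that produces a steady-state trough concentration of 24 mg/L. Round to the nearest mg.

10989 mg

τ/t½ = 77/46 ≈ 1.6739, so f = (1/2)^(77/46) ≈ 0.313402.
Cmin,ss = (D/Vd)·f/(1−f), so D = Cmin,ss·Vd·(1−f)/f.
D = 24 × 209 × (1−f)/f ≈ 24 × 209 × 2.19079 ≈ 10989.00 mg.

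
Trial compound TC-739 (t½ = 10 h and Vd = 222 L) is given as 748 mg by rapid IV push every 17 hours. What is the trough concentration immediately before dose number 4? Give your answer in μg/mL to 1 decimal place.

f = (1/2)^(τ/t½) = (1/2)^(17/10) ≈ 0.3078.
C₀ = D/Vd = 748/222 ≈ 3.369 μg/mL.
Before the 4th dose, 3 doses have been given. Superposition: Cmin = C₀·(f + f² + … + f^3).
≈ 3.369 × (0.3078 + 0.0947 + 0.0292) ≈ 3.369 × 0.4317 ≈ 1.454 μg/mL.

1.5 μg/mL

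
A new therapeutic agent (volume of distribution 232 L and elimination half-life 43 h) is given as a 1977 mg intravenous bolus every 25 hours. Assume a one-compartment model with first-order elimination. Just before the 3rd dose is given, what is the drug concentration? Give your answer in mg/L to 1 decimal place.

9.5 mg/L

f = (1/2)^(τ/t½) = (1/2)^(25/43) ≈ 0.6683.
C₀ = D/Vd = 1977/232 ≈ 8.522 mg/L.
Before the 3rd dose, 2 doses have been given. Superposition: Cmin = C₀·(f + f²).
≈ 8.522 × (0.6683 + 0.4466) ≈ 8.522 × 1.1149 ≈ 9.501 mg/L.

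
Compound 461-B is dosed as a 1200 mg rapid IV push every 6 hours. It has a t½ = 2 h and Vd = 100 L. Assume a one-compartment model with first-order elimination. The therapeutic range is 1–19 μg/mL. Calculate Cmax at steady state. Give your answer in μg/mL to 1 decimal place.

13.7 μg/mL

The dosing interval is 3 half-lives, so f = 2^(−3) = 0.125.
At steady state, R = 1/(1 − 0.125) = 8/7.
Single-dose peak C₀ = D/Vd = 1200/100 = 12 μg/mL.
Steady-state peak Cmax,ss = C₀·R = 12 × 8/7 ≈ 13.714 μg/mL.
Peak 13.7 μg/mL vs MTC 19 μg/mL: below toxic threshold.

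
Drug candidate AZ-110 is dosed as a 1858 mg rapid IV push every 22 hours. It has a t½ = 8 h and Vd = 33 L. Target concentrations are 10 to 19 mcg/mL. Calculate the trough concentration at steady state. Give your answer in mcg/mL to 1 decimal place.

k = ln2/t½ = ln2/8 ≈ 0.086643 h⁻¹; fraction remaining f = e^(−kτ) = e^(−0.086643×22) ≈ 0.1487.
At steady state, accumulation factor R = 1/(1 − e^(−kτ)) ≈ 1.1747.
Each bolus raises the concentration by D/Vd = 1858/33 ≈ 56.303 mcg/mL.
Steady-state peak Cmax,ss = C₀·R ≈ 56.303 × 1.1747 ≈ 66.139 mcg/mL.
Steady-state trough Cmin,ss = Cmax,ss·f ≈ 66.139 × 0.1487 ≈ 9.835 mcg/mL.
Trough 9.8 mcg/mL vs MEC 10 mcg/mL: subtherapeutic.

9.8 mcg/mL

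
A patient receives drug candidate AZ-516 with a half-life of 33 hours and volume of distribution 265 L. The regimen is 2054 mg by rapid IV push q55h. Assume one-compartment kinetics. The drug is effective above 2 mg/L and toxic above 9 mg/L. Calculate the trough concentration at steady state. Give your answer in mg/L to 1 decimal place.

3.6 mg/L

τ/t½ = 55/33 ≈ 1.6667, so fraction remaining f = (1/2)^(55/33) ≈ 0.3150.
Accumulation ratio R = 1/(1 − f) ≈ 1/0.6850 ≈ 1.4599.
Single-dose peak C₀ = D/Vd = 2054/265 ≈ 7.751 mg/L.
Cmax,ss = C₀/(1 − f) ≈ 7.751/0.6850 ≈ 11.315 mg/L.
Steady-state trough Cmin,ss = Cmax,ss·f ≈ 11.315 × 0.3150 ≈ 3.564 mg/L.
Trough 3.6 mg/L vs MEC 2 mg/L: adequate.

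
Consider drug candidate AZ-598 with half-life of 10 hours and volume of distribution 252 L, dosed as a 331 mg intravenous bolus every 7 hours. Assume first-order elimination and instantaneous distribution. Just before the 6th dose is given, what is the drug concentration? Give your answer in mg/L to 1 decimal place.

f = (1/2)^(τ/t½) = (1/2)^(7/10) ≈ 0.6156.
C₀ = D/Vd = 331/252 ≈ 1.313 mg/L.
Before the 6th dose, 5 doses have been given. Superposition: Cmin = C₀·(f + f² + … + f^5).
≈ 1.313 × (0.6156 + 0.3790 + 0.2333 + 0.1436 + 0.0884) ≈ 1.313 × 1.4599 ≈ 1.917 mg/L.

1.9 mg/L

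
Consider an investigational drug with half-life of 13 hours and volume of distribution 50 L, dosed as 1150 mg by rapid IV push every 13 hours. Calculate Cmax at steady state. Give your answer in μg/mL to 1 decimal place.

τ = 13 h = 1 half-life, so f = (1/2)^1 = 0.5.
At steady state, R = 1/(1 − 0.5) = 2/1.
Single-dose peak C₀ = D/Vd = 1150/50 = 23 μg/mL.
Steady-state peak Cmax,ss = C₀·R = 23 × 2/1 ≈ 46.000 μg/mL.

46.0 μg/mL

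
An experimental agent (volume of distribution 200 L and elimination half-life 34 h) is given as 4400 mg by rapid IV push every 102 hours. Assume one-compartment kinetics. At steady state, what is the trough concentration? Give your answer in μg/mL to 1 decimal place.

The dosing interval is 3 half-lives, so f = 2^(−3) = 0.125.
At steady state, R = 1/(1 − 0.125) = 8/7.
Single-dose peak C₀ = D/Vd = 4400/200 = 22 μg/mL.
Steady-state peak Cmax,ss = C₀·R = 22 × 8/7 ≈ 25.143 μg/mL.
Steady-state trough Cmin,ss = Cmax,ss·f ≈ 25.143 × 0.125 ≈ 3.143 μg/mL.

3.1 μg/mL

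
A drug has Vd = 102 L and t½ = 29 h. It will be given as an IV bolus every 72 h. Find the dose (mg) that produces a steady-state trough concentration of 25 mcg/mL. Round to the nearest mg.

τ/t½ = 72/29 ≈ 2.4828, so f = (1/2)^(72/29) ≈ 0.178902.
Cmin,ss = (D/Vd)·f/(1−f), so D = Cmin,ss·Vd·(1−f)/f.
D = 25 × 102 × (1−f)/f ≈ 25 × 102 × 4.58965 ≈ 11703.61 mg.

11704 mg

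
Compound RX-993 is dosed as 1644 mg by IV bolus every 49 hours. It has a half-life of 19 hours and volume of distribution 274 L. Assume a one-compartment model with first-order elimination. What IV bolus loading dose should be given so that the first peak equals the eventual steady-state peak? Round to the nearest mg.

1974 mg

f = (1/2)^(49/19) ≈ 0.167363; accumulation ratio R = 1/(1−f) ≈ 1.20100.
Loading dose to hit Cmax,ss on first dose: D_load = D_maint·R ≈ 1644 × 1.20100 ≈ 1974.44 mg.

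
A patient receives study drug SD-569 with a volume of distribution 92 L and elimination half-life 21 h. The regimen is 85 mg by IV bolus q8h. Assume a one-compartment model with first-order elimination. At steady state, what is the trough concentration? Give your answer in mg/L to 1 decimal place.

3.1 mg/L

τ/t½ = 8/21 ≈ 0.38095, so fraction remaining f = (1/2)^(8/21) ≈ 0.7679.
At steady state, accumulation factor R = 1/(1 − e^(−kτ)) ≈ 4.3085.
Single-dose peak C₀ = D/Vd = 85/92 ≈ 0.924 mg/L.
Steady-state peak Cmax,ss = C₀·R ≈ 0.924 × 4.3085 ≈ 3.981 mg/L.
One interval later, Cmin,ss = Cmax,ss·e^(−kτ) ≈ 3.981 × 0.7679 ≈ 3.057 mg/L.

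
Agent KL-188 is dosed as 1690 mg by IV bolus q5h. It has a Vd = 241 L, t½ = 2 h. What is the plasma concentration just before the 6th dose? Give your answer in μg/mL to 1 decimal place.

1.5 μg/mL

f = (1/2)^(τ/t½) = (1/2)^(5/2) ≈ 0.1768.
C₀ = D/Vd = 1690/241 ≈ 7.012 μg/mL.
Before the 6th dose, 5 doses have been given. Superposition: Cmin = C₀·(f + f² + … + f^5).
≈ 7.012 × (0.1768 + 0.0313 + 0.0055 + 0.0010 + 0.0002) ≈ 7.012 × 0.2148 ≈ 1.506 μg/mL.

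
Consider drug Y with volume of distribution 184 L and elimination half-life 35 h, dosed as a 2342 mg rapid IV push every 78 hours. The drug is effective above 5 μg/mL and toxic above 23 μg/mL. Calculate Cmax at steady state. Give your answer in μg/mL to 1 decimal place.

τ/t½ = 78/35 ≈ 2.2286, so fraction remaining f = (1/2)^(78/35) ≈ 0.2134.
Accumulation ratio R = 1/(1 − f) ≈ 1/0.7866 ≈ 1.2713.
Each bolus raises the concentration by D/Vd = 2342/184 ≈ 12.728 μg/mL.
Steady-state peak Cmax,ss = C₀·R ≈ 12.728 × 1.2713 ≈ 16.181 μg/mL.
Peak 16.2 μg/mL vs MTC 23 μg/mL: below toxic threshold.

16.2 μg/mL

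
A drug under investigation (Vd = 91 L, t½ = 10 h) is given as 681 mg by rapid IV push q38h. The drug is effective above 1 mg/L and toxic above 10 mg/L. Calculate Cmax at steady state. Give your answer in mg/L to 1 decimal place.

k = ln2/t½ = ln2/10 ≈ 0.069315 h⁻¹; fraction remaining f = e^(−kτ) = e^(−0.069315×38) ≈ 0.0718.
Accumulation ratio R = 1/(1 − f) ≈ 1/0.9282 ≈ 1.0774.
Each bolus raises the concentration by D/Vd = 681/91 ≈ 7.484 mg/L.
Cmax,ss = C₀/(1 − f) ≈ 7.484/0.9282 ≈ 8.063 mg/L.
Peak 8.1 mg/L vs MTC 10 mg/L: below toxic threshold.

8.1 mg/L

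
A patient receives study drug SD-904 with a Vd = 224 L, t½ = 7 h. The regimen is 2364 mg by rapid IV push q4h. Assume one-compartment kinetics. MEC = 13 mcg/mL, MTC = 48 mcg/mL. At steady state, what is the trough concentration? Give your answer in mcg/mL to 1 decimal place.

21.7 mcg/mL

Over one 4-h interval, 4/7 ≈ 0.57143 half-lives elapse, leaving f ≈ 0.6730 of each dose.
Each bolus raises the concentration by D/Vd = 2364/224 ≈ 10.554 mcg/mL.
Steady-state trough Cmin,ss = C₀·f/(1−f) ≈ 10.554 × 0.6730/0.3270 ≈ 21.721 mcg/mL.
Trough 21.7 mcg/mL vs MEC 13 mcg/mL: adequate.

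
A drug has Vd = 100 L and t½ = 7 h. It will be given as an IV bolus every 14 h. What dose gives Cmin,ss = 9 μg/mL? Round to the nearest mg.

2700 mg

τ/t½ = 14/7 ≈ 2, so f = (1/2)^(14/7) ≈ 0.250000.
Cmin,ss = (D/Vd)·f/(1−f), so D = Cmin,ss·Vd·(1−f)/f.
D = 9 × 100 × (1−f)/f ≈ 9 × 100 × 3.00000 ≈ 2700.00 mg.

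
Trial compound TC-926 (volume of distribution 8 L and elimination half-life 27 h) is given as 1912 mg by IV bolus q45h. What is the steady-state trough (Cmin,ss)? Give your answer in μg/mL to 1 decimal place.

Over one 45-h interval, 45/27 ≈ 1.6667 half-lives elapse, leaving f ≈ 0.3150 of each dose.
Each bolus raises the concentration by D/Vd = 1912/8 ≈ 239.000 μg/mL.
Steady-state trough Cmin,ss = C₀·f/(1−f) ≈ 239.000 × 0.3150/0.6850 ≈ 109.905 μg/mL.

109.9 μg/mL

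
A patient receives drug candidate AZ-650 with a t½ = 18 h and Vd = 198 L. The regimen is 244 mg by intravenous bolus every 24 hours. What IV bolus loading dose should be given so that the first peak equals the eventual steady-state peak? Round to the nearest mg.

f = (1/2)^(24/18) ≈ 0.396850; accumulation ratio R = 1/(1−f) ≈ 1.65796.
Loading dose to hit Cmax,ss on first dose: D_load = D_maint·R ≈ 244 × 1.65796 ≈ 404.54 mg.

405 mg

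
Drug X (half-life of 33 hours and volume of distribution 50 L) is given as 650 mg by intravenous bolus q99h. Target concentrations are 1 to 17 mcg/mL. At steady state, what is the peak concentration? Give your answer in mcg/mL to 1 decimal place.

τ = 99 h = 3 half-lives, so f = (1/2)^3 = 0.125.
Accumulation ratio R = 1/(1 − f) = 1/0.875 = 8/7.
Single-dose peak C₀ = D/Vd = 650/50 = 13 mcg/mL.
Steady-state peak Cmax,ss = C₀·R = 13 × 8/7 ≈ 14.857 mcg/mL.
Peak 14.9 mcg/mL vs MTC 17 mcg/mL: below toxic threshold.

14.9 mcg/mL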